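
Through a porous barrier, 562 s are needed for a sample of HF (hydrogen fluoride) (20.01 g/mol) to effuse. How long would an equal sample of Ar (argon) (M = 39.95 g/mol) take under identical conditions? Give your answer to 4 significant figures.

794.1 s

From Graham's law, t_Ar/t_HF = √(M_Ar/M_HF) = √(39.95/20.01) = √1.997 = 1.413.
So the time for Ar is 562 × 1.413 = 794.1 s.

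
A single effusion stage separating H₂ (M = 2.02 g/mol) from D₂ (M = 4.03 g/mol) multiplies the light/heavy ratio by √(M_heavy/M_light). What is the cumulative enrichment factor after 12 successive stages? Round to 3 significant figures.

63.1

After 12 stages the ratio has grown by (√(4.03/2.02))^12 = (4.03/2.02)^(12/2).
= 1.99505^6 = 63.1.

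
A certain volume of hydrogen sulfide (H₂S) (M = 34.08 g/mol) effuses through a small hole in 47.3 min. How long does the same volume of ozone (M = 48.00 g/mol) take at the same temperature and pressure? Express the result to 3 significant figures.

Since effusion rate ∝ 1/√M, t_O₃/t_H₂S = √(M_O₃/M_H₂S) = √(48.00/34.08) = √1.408 = 1.187.
So the time for O₃ is 47.3 × 1.187 = 56.1 min.

56.1 min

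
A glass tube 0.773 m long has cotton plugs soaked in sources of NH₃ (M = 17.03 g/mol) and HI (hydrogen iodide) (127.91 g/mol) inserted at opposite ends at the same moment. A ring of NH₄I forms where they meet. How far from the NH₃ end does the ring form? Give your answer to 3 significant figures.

In equal time, each gas travels a distance ∝ its rate ∝ 1/√M, so d_NH₃/d_HI = √(M_HI/M_NH₃) = √(127.91/17.03) = 2.741.
With d_NH₃ + d_HI = 0.773 m, d_HI = 0.773/(1 + 2.741) = 0.2067 m.
d_NH₃ = 0.773 − 0.2067 = 0.566 m.

0.566 m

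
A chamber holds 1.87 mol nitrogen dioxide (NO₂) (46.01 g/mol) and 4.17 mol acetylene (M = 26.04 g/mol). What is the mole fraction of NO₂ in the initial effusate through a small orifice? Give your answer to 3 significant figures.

0.252

Effusion rate of each component ∝ n_i/√M_i (partial pressure × 1/√M).
So x_NO₂ in the escaping gas = (n_NO₂/√M_NO₂) / Σ(n_i/√M_i)
= (1.87/√46.01) / (1.87/√46.01 + 4.17/√26.04) = 0.2757/(0.2757 + 0.8172) = 0.252.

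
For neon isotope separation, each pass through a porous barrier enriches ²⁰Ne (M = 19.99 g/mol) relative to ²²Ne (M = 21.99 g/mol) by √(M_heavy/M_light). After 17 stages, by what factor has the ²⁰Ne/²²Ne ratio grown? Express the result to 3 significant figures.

2.25

Overall factor = α^17 with α = √(21.99/19.99), i.e. (21.99/19.99)^(17/2).
= 1.10005^(17/2) = 2.25.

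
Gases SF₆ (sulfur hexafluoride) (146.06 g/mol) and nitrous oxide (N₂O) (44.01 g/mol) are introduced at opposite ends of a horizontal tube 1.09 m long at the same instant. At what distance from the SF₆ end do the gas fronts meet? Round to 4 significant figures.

Distances travelled in equal time are proportional to diffusion rates, so d_SF₆/d_N₂O = √(M_N₂O/M_SF₆) = √(44.01/146.06) = 0.5489.
With d_SF₆ + d_N₂O = 1.09 m, d_N₂O = 1.09/(1 + 0.5489) = 0.7037 m.
d_SF₆ = 1.09 − 0.7037 = 0.3863 m.

0.3863 m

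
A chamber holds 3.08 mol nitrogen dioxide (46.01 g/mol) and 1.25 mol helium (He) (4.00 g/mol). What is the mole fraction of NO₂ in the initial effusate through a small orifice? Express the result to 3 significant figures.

Each component's effusion rate ∝ (its partial pressure)·(1/√M) ∝ n_i/√M_i.
Mole fraction of NO₂ in the effusate = (n_NO₂/√M_NO₂) / (n_NO₂/√M_NO₂ + n_He/√M_He)
= (3.08/√46.01) / (3.08/√46.01 + 1.25/√4.00) = 0.4541/(0.4541 + 0.6250) = 0.421.

0.421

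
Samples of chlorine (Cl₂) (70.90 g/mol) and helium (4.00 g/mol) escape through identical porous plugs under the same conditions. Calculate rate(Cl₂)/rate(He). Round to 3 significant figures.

By Graham's law, rate_Cl₂/rate_He = √(M_He/M_Cl₂) = √(4.00/70.90) = √0.05642 = 0.238.

0.238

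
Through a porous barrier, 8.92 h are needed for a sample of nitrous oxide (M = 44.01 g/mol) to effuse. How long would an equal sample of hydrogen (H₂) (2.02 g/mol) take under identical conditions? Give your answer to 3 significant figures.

From Graham's law, t_H₂/t_N₂O = √(M_H₂/M_N₂O) = √(2.02/44.01) = √0.04590 = 0.2142.
So the time for H₂ is 8.92 × 0.2142 = 1.91 h.

1.91 h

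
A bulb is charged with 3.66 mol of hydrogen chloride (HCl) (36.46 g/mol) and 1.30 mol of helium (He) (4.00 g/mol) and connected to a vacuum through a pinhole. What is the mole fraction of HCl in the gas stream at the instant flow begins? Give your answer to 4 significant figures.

Each component's effusion rate ∝ (its partial pressure)·(1/√M) ∝ n_i/√M_i.
Mole fraction of HCl in the effusate = (n_HCl/√M_HCl) / (n_HCl/√M_HCl + n_He/√M_He)
= (3.66/√36.46) / (3.66/√36.46 + 1.30/√4.00) = 0.6061/(0.6061 + 0.6500) = 0.4825.

0.4825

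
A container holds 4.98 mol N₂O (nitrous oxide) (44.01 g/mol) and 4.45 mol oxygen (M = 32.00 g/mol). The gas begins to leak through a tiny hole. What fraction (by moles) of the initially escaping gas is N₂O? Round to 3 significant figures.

0.488

Effusion rate of each component ∝ n_i/√M_i (partial pressure × 1/√M).
x_N₂O(eff) = (n_N₂O/√M_N₂O) / (n_N₂O/√M_N₂O + n_O₂/√M_O₂)
= (4.98/√44.01) / (4.98/√44.01 + 4.45/√32.00) = 0.7507/(0.7507 + 0.7867) = 0.488.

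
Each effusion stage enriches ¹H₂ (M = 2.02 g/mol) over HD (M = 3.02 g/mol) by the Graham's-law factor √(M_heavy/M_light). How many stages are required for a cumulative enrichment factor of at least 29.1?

17

Per stage α = (3.02/2.02)^(1/2) = 1.49505^0.5, giving ln α = 0.2011.
Need α^N ≥ 29.1 ⇒ N ≥ ln(29.1) / ln α = 3.371 / 0.2011 = 16.76.
So at least 17 stages are needed.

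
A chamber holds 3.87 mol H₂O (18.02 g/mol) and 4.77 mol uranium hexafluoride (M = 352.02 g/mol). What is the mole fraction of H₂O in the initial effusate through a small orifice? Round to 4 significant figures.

Each component's effusion rate ∝ (its partial pressure)·(1/√M) ∝ n_i/√M_i.
x_H₂O(eff) = (n_H₂O/√M_H₂O) / (n_H₂O/√M_H₂O + n_UF₆/√M_UF₆)
= (3.87/√18.02) / (3.87/√18.02 + 4.77/√352.02) = 0.9117/(0.9117 + 0.2542) = 0.7819.

0.7819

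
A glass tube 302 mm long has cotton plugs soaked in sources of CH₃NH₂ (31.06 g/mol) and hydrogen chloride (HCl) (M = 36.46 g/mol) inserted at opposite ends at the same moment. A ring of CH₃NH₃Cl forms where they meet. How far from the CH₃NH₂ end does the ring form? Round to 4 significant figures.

In equal time, each gas travels a distance ∝ its rate ∝ 1/√M, so d_CH₃NH₂/d_HCl = √(M_HCl/M_CH₃NH₂) = √(36.46/31.06) = 1.083.
With d_CH₃NH₂ + d_HCl = 302 mm, d_HCl = 302/(1 + 1.083) = 145.0 mm.
d_CH₃NH₂ = 302 − 145.0 = 157.0 mm.

157.0 mm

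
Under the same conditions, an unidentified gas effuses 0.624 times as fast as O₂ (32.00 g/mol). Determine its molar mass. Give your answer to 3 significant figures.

Using Graham's law: rate_X/rate_O₂ = √(M_O₂/M_X).
0.624 = √(32.00/M_X)
M_X = 32.00 / 0.624² = 32.00 / 0.3894 = 82.2 g/mol

82.2 g/mol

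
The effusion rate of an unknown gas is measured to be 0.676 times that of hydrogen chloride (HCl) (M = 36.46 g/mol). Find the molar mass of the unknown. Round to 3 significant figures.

79.8 g/mol

Graham's law gives rate_X/rate_HCl = √(M_HCl/M_X).
0.676 = √(36.46/M_X)
M_X = 36.46 / 0.676² = 36.46 / 0.4570 = 79.8 g/mol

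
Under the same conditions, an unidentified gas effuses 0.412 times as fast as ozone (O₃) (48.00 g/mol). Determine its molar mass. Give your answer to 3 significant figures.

Since effusion rate ∝ 1/√M, rate_X/rate_O₃ = √(M_O₃/M_X).
0.412 = √(48.00/M_X)
M_X = 48.00 / 0.412² = 48.00 / 0.1697 = 283 g/mol

283 g/mol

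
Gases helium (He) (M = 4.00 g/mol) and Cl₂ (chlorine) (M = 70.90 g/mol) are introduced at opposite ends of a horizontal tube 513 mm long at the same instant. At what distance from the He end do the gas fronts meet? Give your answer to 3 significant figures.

415 mm

In equal time, each gas travels a distance ∝ its rate ∝ 1/√M, so d_He/d_Cl₂ = √(M_Cl₂/M_He) = √(70.90/4.00) = 4.210.
With d_He + d_Cl₂ = 513 mm, d_Cl₂ = 513/(1 + 4.210) = 98.46 mm.
d_He = 513 − 98.46 = 415 mm.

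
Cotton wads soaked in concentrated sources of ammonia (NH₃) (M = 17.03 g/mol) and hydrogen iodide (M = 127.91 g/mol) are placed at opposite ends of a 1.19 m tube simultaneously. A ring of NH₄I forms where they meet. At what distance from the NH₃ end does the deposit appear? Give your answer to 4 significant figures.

In equal time, each gas travels a distance ∝ its rate ∝ 1/√M, so d_NH₃/d_HI = √(M_HI/M_NH₃) = √(127.91/17.03) = 2.741.
With d_NH₃ + d_HI = 1.19 m, d_HI = 1.19/(1 + 2.741) = 0.3181 m.
d_NH₃ = 1.19 − 0.3181 = 0.8719 m.

0.8719 m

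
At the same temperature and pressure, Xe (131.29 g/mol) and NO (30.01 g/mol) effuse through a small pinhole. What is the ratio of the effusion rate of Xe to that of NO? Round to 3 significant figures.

0.478

From Graham's law, rate_Xe/rate_NO = √(M_NO/M_Xe) = √(30.01/131.29) = √0.2286 = 0.478.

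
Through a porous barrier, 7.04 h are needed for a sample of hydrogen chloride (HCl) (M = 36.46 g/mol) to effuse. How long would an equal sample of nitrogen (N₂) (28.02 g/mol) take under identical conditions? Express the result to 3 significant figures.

By Graham's law, t_N₂/t_HCl = √(M_N₂/M_HCl) = √(28.02/36.46) = √0.7685 = 0.8766.
So the time for N₂ is 7.04 × 0.8766 = 6.17 h.

6.17 h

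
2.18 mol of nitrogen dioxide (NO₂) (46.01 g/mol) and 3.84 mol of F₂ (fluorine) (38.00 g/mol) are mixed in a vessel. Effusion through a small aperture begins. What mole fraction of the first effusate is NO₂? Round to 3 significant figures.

Each component's effusion rate ∝ (its partial pressure)·(1/√M) ∝ n_i/√M_i.
Mole fraction of NO₂ in the effusate = (n_NO₂/√M_NO₂) / (n_NO₂/√M_NO₂ + n_F₂/√M_F₂)
= (2.18/√46.01) / (2.18/√46.01 + 3.84/√38.00) = 0.3214/(0.3214 + 0.6229) = 0.340.

0.340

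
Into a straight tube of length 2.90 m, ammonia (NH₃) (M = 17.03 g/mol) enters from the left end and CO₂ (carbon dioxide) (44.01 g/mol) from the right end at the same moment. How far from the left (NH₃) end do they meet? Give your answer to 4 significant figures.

Graham's law gives d_NH₃/d_CO₂ = rate_NH₃/rate_CO₂ = √(M_CO₂/M_NH₃) = √(44.01/17.03) = 1.608.
With d_NH₃ + d_CO₂ = 2.90 m, d_CO₂ = 2.90/(1 + 1.608) = 1.112 m.
d_NH₃ = 2.90 − 1.112 = 1.788 m.

1.788 m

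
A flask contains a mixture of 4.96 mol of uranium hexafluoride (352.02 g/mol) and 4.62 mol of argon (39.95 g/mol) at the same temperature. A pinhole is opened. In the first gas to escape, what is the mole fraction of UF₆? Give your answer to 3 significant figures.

0.266

Rate_i ∝ x_i/√M_i (Graham's law weighted by mole fraction), so the effusate composition follows n_i/√M_i.
Mole fraction of UF₆ in the effusate = (n_UF₆/√M_UF₆) / (n_UF₆/√M_UF₆ + n_Ar/√M_Ar)
= (4.96/√352.02) / (4.96/√352.02 + 4.62/√39.95) = 0.2644/(0.2644 + 0.7309) = 0.266.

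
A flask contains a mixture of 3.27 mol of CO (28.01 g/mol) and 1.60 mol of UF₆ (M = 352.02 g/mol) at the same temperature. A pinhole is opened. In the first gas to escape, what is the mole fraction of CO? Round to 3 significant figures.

Rate_i ∝ x_i/√M_i (Graham's law weighted by mole fraction), so the effusate composition follows n_i/√M_i.
So x_CO in the escaping gas = (n_CO/√M_CO) / Σ(n_i/√M_i)
= (3.27/√28.01) / (3.27/√28.01 + 1.60/√352.02) = 0.6179/(0.6179 + 0.08528) = 0.879.

0.879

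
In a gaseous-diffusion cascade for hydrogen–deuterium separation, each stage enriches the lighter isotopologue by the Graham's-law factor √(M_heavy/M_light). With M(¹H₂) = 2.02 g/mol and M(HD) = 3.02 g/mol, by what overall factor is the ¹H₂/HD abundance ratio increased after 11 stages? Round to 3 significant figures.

Overall factor = α^11 with α = √(3.02/2.02), i.e. (3.02/2.02)^(11/2).
= 1.49505^(11/2) = 9.13.

9.13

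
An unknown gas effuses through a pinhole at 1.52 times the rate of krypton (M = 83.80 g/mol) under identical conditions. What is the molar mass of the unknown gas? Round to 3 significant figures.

36.3 g/mol

By Graham's law, rate_X/rate_Kr = √(M_Kr/M_X).
1.52 = √(83.80/M_X)
M_X = 83.80 / 1.52² = 83.80 / 2.310 = 36.3 g/mol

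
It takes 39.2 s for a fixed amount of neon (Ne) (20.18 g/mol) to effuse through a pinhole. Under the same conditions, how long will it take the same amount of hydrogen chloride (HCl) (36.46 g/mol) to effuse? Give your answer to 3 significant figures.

Graham's law gives t_HCl/t_Ne = √(M_HCl/M_Ne) = √(36.46/20.18) = √1.807 = 1.344.
So the time for HCl is 39.2 × 1.344 = 52.7 s.

52.7 s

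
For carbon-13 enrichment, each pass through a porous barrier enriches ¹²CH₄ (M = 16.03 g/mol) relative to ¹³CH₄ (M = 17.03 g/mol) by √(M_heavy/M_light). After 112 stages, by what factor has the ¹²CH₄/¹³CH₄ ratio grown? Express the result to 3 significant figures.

Overall factor = α^112 with α = √(17.03/16.03), i.e. (17.03/16.03)^(112/2).
= 1.06238^56 = 29.6.

29.6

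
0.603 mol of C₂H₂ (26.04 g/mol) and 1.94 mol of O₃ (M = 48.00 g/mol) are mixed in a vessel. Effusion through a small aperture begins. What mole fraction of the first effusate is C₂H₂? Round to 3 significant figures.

Effusion rate of each component ∝ n_i/√M_i (partial pressure × 1/√M).
x_C₂H₂(eff) = (n_C₂H₂/√M_C₂H₂) / (n_C₂H₂/√M_C₂H₂ + n_O₃/√M_O₃)
= (0.603/√26.04) / (0.603/√26.04 + 1.94/√48.00) = 0.1182/(0.1182 + 0.2800) = 0.297.

0.297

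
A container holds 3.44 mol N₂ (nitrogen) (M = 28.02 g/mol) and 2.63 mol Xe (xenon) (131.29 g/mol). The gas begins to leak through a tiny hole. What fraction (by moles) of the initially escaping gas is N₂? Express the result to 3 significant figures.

Rate_i ∝ x_i/√M_i (Graham's law weighted by mole fraction), so the effusate composition follows n_i/√M_i.
x_N₂(eff) = (n_N₂/√M_N₂) / (n_N₂/√M_N₂ + n_Xe/√M_Xe)
= (3.44/√28.02) / (3.44/√28.02 + 2.63/√131.29) = 0.6499/(0.6499 + 0.2295) = 0.739.

0.739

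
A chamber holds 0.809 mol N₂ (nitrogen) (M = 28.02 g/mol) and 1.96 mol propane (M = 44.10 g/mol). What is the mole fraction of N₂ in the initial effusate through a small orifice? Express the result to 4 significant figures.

Each component's effusion rate ∝ (its partial pressure)·(1/√M) ∝ n_i/√M_i.
So x_N₂ in the escaping gas = (n_N₂/√M_N₂) / Σ(n_i/√M_i)
= (0.809/√28.02) / (0.809/√28.02 + 1.96/√44.10) = 0.1528/(0.1528 + 0.2951) = 0.3412.

0.3412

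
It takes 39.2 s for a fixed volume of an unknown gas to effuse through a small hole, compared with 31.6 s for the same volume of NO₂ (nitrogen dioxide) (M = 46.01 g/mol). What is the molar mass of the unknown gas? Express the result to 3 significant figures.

By Graham's law, t_X/t_NO₂ = √(M_X/M_NO₂).
39.2/31.6 = 1.241 = √(M_X/46.01)
M_X = 46.01 × 1.241² = 46.01 × 1.539 = 70.8 g/mol

70.8 g/mol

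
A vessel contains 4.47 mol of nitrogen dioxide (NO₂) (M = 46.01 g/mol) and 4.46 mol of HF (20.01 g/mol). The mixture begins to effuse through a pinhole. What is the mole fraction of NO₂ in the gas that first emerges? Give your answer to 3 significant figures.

Rate_i ∝ x_i/√M_i (Graham's law weighted by mole fraction), so the effusate composition follows n_i/√M_i.
Mole fraction of NO₂ in the effusate = (n_NO₂/√M_NO₂) / (n_NO₂/√M_NO₂ + n_HF/√M_HF)
= (4.47/√46.01) / (4.47/√46.01 + 4.46/√20.01) = 0.6590/(0.6590 + 0.9970) = 0.398.

0.398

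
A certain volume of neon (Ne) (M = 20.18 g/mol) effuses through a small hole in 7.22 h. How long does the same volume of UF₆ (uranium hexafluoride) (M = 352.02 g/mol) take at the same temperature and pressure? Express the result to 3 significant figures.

Using Graham's law: t_UF₆/t_Ne = √(M_UF₆/M_Ne) = √(352.02/20.18) = √17.44 = 4.177.
So the time for UF₆ is 7.22 × 4.177 = 30.2 h.

30.2 h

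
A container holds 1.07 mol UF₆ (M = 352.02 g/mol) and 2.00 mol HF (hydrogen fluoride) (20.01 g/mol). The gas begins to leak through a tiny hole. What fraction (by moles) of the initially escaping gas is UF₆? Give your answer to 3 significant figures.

0.113

Rate_i ∝ x_i/√M_i (Graham's law weighted by mole fraction), so the effusate composition follows n_i/√M_i.
Mole fraction of UF₆ in the effusate = (n_UF₆/√M_UF₆) / (n_UF₆/√M_UF₆ + n_HF/√M_HF)
= (1.07/√352.02) / (1.07/√352.02 + 2.00/√20.01) = 0.05703/(0.05703 + 0.4471) = 0.113.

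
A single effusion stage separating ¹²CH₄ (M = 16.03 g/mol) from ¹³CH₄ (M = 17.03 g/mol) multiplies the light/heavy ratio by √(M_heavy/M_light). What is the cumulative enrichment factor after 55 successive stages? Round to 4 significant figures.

5.281

Each stage multiplies the ratio by α = √(17.03/16.03), so after 55 stages the overall factor is α^55 = (17.03/16.03)^(55/2).
= 1.06238^(55/2) = 5.281.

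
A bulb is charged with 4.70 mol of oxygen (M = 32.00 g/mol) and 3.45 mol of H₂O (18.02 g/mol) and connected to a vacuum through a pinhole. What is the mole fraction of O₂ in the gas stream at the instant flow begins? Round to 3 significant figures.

0.506

The effusion rate of species i is ∝ p_i/√M_i ∝ n_i/√M_i.
Mole fraction of O₂ in the effusate = (n_O₂/√M_O₂) / (n_O₂/√M_O₂ + n_H₂O/√M_H₂O)
= (4.70/√32.00) / (4.70/√32.00 + 3.45/√18.02) = 0.8309/(0.8309 + 0.8127) = 0.506.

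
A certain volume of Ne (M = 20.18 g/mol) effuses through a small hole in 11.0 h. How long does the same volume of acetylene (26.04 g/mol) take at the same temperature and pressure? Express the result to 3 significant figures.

By Graham's law, t_C₂H₂/t_Ne = √(M_C₂H₂/M_Ne) = √(26.04/20.18) = √1.290 = 1.136.
So the time for C₂H₂ is 11.0 × 1.136 = 12.5 h.

12.5 h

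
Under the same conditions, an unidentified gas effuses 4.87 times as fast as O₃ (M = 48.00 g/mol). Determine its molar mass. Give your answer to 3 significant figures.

2.02 g/mol

By Graham's law, rate_X/rate_O₃ = √(M_O₃/M_X).
4.87 = √(48.00/M_X)
M_X = 48.00 / 4.87² = 48.00 / 23.72 = 2.02 g/mol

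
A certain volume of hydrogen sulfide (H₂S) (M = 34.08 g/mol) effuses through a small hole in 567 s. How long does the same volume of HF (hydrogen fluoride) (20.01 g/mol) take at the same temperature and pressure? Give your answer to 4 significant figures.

By Graham's law, t_HF/t_H₂S = √(M_HF/M_H₂S) = √(20.01/34.08) = √0.5871 = 0.7663.
So the time for HF is 567 × 0.7663 = 434.5 s.

434.5 s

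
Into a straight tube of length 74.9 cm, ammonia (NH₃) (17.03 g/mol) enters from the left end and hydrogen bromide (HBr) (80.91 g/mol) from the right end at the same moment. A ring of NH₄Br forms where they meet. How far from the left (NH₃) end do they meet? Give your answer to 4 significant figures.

In equal time, each gas travels a distance ∝ its rate ∝ 1/√M, so d_NH₃/d_HBr = √(M_HBr/M_NH₃) = √(80.91/17.03) = 2.180.
With d_NH₃ + d_HBr = 74.9 cm, d_HBr = 74.9/(1 + 2.180) = 23.56 cm.
d_NH₃ = 74.9 − 23.56 = 51.34 cm.

51.34 cm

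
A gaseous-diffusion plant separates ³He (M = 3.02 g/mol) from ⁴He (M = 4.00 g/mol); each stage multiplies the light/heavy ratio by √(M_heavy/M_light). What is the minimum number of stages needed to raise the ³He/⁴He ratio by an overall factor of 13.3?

19

With α = √(4.00/3.02) per stage, ln α = ½ ln(1.32450) = 0.1405.
Need α^N ≥ 13.3 ⇒ N ≥ ln(13.3) / ln α = 2.588 / 0.1405 = 18.42.
Rounding up, N = 19 stages.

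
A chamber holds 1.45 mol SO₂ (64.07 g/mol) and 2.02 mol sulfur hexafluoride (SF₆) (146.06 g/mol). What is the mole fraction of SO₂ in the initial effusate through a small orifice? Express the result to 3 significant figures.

Each component's effusion rate ∝ (its partial pressure)·(1/√M) ∝ n_i/√M_i.
So x_SO₂ in the escaping gas = (n_SO₂/√M_SO₂) / Σ(n_i/√M_i)
= (1.45/√64.07) / (1.45/√64.07 + 2.02/√146.06) = 0.1812/(0.1812 + 0.1671) = 0.520.

0.520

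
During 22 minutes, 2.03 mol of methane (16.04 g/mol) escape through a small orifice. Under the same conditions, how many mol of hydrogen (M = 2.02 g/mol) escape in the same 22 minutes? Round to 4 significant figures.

Using Graham's law: rate_H₂/rate_CH₄ = √(M_CH₄/M_H₂) = √(16.04/2.02) = √7.941 = 2.818.
So the amount for H₂ is 2.03 × 2.818 = 5.720 mol.

5.720 mol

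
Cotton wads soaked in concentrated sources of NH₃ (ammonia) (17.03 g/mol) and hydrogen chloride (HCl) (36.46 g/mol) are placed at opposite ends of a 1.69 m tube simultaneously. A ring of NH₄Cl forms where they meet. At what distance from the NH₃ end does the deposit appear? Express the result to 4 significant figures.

1.004 m

Graham's law gives d_NH₃/d_HCl = rate_NH₃/rate_HCl = √(M_HCl/M_NH₃) = √(36.46/17.03) = 1.463.
With d_NH₃ + d_HCl = 1.69 m, d_HCl = 1.69/(1 + 1.463) = 0.6861 m.
d_NH₃ = 1.69 − 0.6861 = 1.004 m.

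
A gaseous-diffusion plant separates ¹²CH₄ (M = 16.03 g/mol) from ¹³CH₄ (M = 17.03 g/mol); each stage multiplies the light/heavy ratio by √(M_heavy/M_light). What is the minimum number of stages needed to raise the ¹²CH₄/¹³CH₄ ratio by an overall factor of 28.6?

Per stage α = (17.03/16.03)^(1/2) = 1.06238^0.5, giving ln α = 0.03026.
Need α^N ≥ 28.6 ⇒ N ≥ ln(28.6) / ln α = 3.353 / 0.03026 = 110.83.
So at least 111 stages are needed.

111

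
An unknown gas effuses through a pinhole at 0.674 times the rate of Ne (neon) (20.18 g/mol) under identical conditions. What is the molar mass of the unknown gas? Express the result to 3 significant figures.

44.4 g/mol

Since effusion rate ∝ 1/√M, rate_X/rate_Ne = √(M_Ne/M_X).
0.674 = √(20.18/M_X)
M_X = 20.18 / 0.674² = 20.18 / 0.4543 = 44.4 g/mol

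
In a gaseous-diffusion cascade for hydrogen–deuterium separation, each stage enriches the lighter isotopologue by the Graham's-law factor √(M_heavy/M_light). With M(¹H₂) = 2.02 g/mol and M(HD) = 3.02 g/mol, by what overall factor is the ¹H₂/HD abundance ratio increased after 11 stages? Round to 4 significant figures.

9.133

The single-stage factor is √(M_heavy/M_light), so 11 stages give [√(3.02/2.02)]^11 = (3.02/2.02)^(11/2).
= 1.49505^(11/2) = 9.133.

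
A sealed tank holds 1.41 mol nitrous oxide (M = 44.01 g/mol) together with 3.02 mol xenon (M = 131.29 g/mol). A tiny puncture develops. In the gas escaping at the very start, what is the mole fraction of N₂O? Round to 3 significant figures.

Rate_i ∝ x_i/√M_i (Graham's law weighted by mole fraction), so the effusate composition follows n_i/√M_i.
x_N₂O(eff) = (n_N₂O/√M_N₂O) / (n_N₂O/√M_N₂O + n_Xe/√M_Xe)
= (1.41/√44.01) / (1.41/√44.01 + 3.02/√131.29) = 0.2125/(0.2125 + 0.2636) = 0.446.

0.446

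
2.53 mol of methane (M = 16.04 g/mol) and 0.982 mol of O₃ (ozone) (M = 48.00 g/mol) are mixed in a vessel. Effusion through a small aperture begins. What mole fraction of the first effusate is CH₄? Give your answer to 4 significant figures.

0.8167

The effusion rate of species i is ∝ p_i/√M_i ∝ n_i/√M_i.
So x_CH₄ in the escaping gas = (n_CH₄/√M_CH₄) / Σ(n_i/√M_i)
= (2.53/√16.04) / (2.53/√16.04 + 0.982/√48.00) = 0.6317/(0.6317 + 0.1417) = 0.8167.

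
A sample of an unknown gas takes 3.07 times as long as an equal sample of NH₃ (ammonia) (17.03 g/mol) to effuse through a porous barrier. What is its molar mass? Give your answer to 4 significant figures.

By Graham's law, t_X/t_NH₃ = √(M_X/M_NH₃).
3.07 = √(M_X/17.03)
M_X = 17.03 × 3.07² = 17.03 × 9.425 = 160.5 g/mol

160.5 g/mol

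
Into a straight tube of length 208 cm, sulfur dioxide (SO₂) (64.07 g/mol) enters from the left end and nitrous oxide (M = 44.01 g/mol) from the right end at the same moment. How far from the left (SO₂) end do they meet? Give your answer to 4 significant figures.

94.26 cm

The fronts meet when d_SO₂ + d_N₂O = L with d_SO₂/d_N₂O = √(M_N₂O/M_SO₂) (Graham's law). Here √(M_N₂O/M_SO₂) = √(44.01/64.07) = 0.8288.
With d_SO₂ + d_N₂O = 208 cm, d_N₂O = 208/(1 + 0.8288) = 113.7 cm.
d_SO₂ = 208 − 113.7 = 94.26 cm.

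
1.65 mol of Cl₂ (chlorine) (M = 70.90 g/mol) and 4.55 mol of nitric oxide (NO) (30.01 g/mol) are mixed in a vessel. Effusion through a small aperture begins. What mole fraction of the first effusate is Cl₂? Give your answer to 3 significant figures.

Each component's effusion rate ∝ (its partial pressure)·(1/√M) ∝ n_i/√M_i.
So x_Cl₂ in the escaping gas = (n_Cl₂/√M_Cl₂) / Σ(n_i/√M_i)
= (1.65/√70.90) / (1.65/√70.90 + 4.55/√30.01) = 0.1960/(0.1960 + 0.8306) = 0.191.

0.191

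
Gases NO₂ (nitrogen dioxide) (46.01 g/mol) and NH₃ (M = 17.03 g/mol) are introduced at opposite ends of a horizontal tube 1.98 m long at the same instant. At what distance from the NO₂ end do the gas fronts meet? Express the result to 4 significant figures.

Distances travelled in equal time are proportional to diffusion rates, so d_NO₂/d_NH₃ = √(M_NH₃/M_NO₂) = √(17.03/46.01) = 0.6084.
With d_NO₂ + d_NH₃ = 1.98 m, d_NH₃ = 1.98/(1 + 0.6084) = 1.231 m.
d_NO₂ = 1.98 − 1.231 = 0.7490 m.

0.7490 m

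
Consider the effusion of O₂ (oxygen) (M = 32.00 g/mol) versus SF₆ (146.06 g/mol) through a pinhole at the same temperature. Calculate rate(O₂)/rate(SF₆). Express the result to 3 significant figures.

Graham's law gives rate_O₂/rate_SF₆ = √(M_SF₆/M_O₂) = √(146.06/32.00) = √4.564 = 2.14.

2.14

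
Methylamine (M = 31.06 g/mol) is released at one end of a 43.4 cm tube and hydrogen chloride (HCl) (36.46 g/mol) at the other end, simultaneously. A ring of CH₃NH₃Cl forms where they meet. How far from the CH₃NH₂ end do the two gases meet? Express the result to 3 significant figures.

Graham's law gives d_CH₃NH₂/d_HCl = rate_CH₃NH₂/rate_HCl = √(M_HCl/M_CH₃NH₂) = √(36.46/31.06) = 1.083.
With d_CH₃NH₂ + d_HCl = 43.4 cm, d_HCl = 43.4/(1 + 1.083) = 20.83 cm.
d_CH₃NH₂ = 43.4 − 20.83 = 22.6 cm.

22.6 cm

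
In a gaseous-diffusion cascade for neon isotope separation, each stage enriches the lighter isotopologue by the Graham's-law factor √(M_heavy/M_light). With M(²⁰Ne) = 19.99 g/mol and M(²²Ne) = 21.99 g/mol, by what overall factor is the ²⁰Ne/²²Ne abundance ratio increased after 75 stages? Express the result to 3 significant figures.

The single-stage factor is √(M_heavy/M_light), so 75 stages give [√(21.99/19.99)]^75 = (21.99/19.99)^(75/2).
= 1.10005^(75/2) = 35.7.

35.7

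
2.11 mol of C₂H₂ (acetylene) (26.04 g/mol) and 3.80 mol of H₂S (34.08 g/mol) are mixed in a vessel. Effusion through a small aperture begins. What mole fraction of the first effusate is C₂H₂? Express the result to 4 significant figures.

0.3885

Effusion rate of each component ∝ n_i/√M_i (partial pressure × 1/√M).
So x_C₂H₂ in the escaping gas = (n_C₂H₂/√M_C₂H₂) / Σ(n_i/√M_i)
= (2.11/√26.04) / (2.11/√26.04 + 3.80/√34.08) = 0.4135/(0.4135 + 0.6509) = 0.3885.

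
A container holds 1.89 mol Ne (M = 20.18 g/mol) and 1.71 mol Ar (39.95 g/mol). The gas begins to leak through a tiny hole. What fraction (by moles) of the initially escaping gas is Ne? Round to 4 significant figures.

Each component's effusion rate ∝ (its partial pressure)·(1/√M) ∝ n_i/√M_i.
x_Ne(eff) = (n_Ne/√M_Ne) / (n_Ne/√M_Ne + n_Ar/√M_Ar)
= (1.89/√20.18) / (1.89/√20.18 + 1.71/√39.95) = 0.4207/(0.4207 + 0.2705) = 0.6086.

0.6086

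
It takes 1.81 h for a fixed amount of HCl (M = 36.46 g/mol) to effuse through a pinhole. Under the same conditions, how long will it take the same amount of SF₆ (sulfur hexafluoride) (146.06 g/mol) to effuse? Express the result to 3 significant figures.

Graham's law gives t_SF₆/t_HCl = √(M_SF₆/M_HCl) = √(146.06/36.46) = √4.006 = 2.002.
So the time for SF₆ is 1.81 × 2.002 = 3.62 h.

3.62 h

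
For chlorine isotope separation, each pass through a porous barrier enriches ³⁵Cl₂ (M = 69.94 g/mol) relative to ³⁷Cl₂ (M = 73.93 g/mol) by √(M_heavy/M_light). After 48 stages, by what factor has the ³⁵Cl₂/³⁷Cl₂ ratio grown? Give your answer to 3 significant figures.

3.79

Overall factor = α^48 with α = √(73.93/69.94), i.e. (73.93/69.94)^(48/2).
= 1.05705^24 = 3.79.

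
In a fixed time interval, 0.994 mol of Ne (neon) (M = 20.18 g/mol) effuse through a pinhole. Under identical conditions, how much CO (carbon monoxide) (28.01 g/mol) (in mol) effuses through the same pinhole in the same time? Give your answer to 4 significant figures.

0.8437 mol

By Graham's law, rate_CO/rate_Ne = √(M_Ne/M_CO) = √(20.18/28.01) = √0.7205 = 0.8488.
So the amount for CO is 0.994 × 0.8488 = 0.8437 mol.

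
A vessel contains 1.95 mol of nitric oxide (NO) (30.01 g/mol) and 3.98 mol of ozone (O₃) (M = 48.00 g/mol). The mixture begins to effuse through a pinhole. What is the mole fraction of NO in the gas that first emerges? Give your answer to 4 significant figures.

0.3826

Each component's effusion rate ∝ (its partial pressure)·(1/√M) ∝ n_i/√M_i.
Mole fraction of NO in the effusate = (n_NO/√M_NO) / (n_NO/√M_NO + n_O₃/√M_O₃)
= (1.95/√30.01) / (1.95/√30.01 + 3.98/√48.00) = 0.3560/(0.3560 + 0.5745) = 0.3826.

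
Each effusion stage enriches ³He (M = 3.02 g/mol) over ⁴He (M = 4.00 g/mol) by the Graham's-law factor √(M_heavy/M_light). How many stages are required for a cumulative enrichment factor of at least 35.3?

26

Per stage α = (4.00/3.02)^(1/2) = 1.32450^0.5, giving ln α = 0.1405.
Need α^N ≥ 35.3 ⇒ N ≥ ln(35.3) / ln α = 3.564 / 0.1405 = 25.36.
Rounding up, N = 26 stages.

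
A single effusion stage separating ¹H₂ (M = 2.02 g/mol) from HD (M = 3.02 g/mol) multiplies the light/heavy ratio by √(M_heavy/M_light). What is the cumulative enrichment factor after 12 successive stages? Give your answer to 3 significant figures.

11.2

Each stage multiplies the ratio by α = √(3.02/2.02), so after 12 stages the overall factor is α^12 = (3.02/2.02)^(12/2).
= 1.49505^6 = 11.2.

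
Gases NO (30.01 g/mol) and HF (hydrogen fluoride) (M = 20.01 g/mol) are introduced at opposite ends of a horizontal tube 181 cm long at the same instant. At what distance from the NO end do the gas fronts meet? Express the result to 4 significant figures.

81.36 cm

In equal time, each gas travels a distance ∝ its rate ∝ 1/√M, so d_NO/d_HF = √(M_HF/M_NO) = √(20.01/30.01) = 0.8166.
With d_NO + d_HF = 181 cm, d_HF = 181/(1 + 0.8166) = 99.64 cm.
d_NO = 181 − 99.64 = 81.36 cm.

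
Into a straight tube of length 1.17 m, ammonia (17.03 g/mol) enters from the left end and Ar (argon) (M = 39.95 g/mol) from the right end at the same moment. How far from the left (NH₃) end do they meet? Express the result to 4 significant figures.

The fronts meet when d_NH₃ + d_Ar = L with d_NH₃/d_Ar = √(M_Ar/M_NH₃) (Graham's law). Here √(M_Ar/M_NH₃) = √(39.95/17.03) = 1.532.
With d_NH₃ + d_Ar = 1.17 m, d_Ar = 1.17/(1 + 1.532) = 0.4622 m.
d_NH₃ = 1.17 − 0.4622 = 0.7078 m.

0.7078 m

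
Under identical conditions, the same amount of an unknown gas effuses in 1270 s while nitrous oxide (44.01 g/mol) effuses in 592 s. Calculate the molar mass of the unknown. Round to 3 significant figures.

203 g/mol

Graham's law gives t_X/t_N₂O = √(M_X/M_N₂O).
1270/592 = 2.145 = √(M_X/44.01)
M_X = 44.01 × 2.145² = 44.01 × 4.602 = 203 g/mol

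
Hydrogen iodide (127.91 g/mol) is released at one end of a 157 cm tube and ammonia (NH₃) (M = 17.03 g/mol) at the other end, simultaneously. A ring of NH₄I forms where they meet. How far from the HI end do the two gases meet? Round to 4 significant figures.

41.97 cm

Distances travelled in equal time are proportional to diffusion rates, so d_HI/d_NH₃ = √(M_NH₃/M_HI) = √(17.03/127.91) = 0.3649.
With d_HI + d_NH₃ = 157 cm, d_NH₃ = 157/(1 + 0.3649) = 115.0 cm.
d_HI = 157 − 115.0 = 41.97 cm.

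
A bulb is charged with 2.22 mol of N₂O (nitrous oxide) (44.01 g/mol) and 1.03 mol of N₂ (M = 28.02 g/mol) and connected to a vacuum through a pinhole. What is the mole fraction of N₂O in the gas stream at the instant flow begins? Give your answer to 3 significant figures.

Each component's effusion rate ∝ (its partial pressure)·(1/√M) ∝ n_i/√M_i.
Mole fraction of N₂O in the effusate = (n_N₂O/√M_N₂O) / (n_N₂O/√M_N₂O + n_N₂/√M_N₂)
= (2.22/√44.01) / (2.22/√44.01 + 1.03/√28.02) = 0.3346/(0.3346 + 0.1946) = 0.632.

0.632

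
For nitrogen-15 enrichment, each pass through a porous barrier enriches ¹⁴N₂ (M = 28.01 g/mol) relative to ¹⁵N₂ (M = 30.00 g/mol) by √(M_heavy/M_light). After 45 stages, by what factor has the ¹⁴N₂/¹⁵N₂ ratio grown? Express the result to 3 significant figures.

The single-stage factor is √(M_heavy/M_light), so 45 stages give [√(30.00/28.01)]^45 = (30.00/28.01)^(45/2).
= 1.07105^(45/2) = 4.68.

4.68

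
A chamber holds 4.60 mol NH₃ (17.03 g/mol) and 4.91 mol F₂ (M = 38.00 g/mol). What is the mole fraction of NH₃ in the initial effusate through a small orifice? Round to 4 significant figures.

0.5832

Effusion rate of each component ∝ n_i/√M_i (partial pressure × 1/√M).
So x_NH₃ in the escaping gas = (n_NH₃/√M_NH₃) / Σ(n_i/√M_i)
= (4.60/√17.03) / (4.60/√17.03 + 4.91/√38.00) = 1.115/(1.115 + 0.7965) = 0.5832.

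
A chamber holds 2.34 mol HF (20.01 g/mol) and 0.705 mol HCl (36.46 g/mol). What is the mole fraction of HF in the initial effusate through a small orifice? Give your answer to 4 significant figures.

Each component's effusion rate ∝ (its partial pressure)·(1/√M) ∝ n_i/√M_i.
x_HF(eff) = (n_HF/√M_HF) / (n_HF/√M_HF + n_HCl/√M_HCl)
= (2.34/√20.01) / (2.34/√20.01 + 0.705/√36.46) = 0.5231/(0.5231 + 0.1168) = 0.8175.

0.8175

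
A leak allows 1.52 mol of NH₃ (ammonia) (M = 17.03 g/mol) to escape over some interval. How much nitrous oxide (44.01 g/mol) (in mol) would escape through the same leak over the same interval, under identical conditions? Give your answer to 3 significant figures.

By Graham's law, rate_N₂O/rate_NH₃ = √(M_NH₃/M_N₂O) = √(17.03/44.01) = √0.3870 = 0.6221.
So the amount for N₂O is 1.52 × 0.6221 = 0.946 mol.

0.946 mol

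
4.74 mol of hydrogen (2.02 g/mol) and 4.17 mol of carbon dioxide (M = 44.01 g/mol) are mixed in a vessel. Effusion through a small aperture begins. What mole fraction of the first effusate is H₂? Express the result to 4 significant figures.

Each component's effusion rate ∝ (its partial pressure)·(1/√M) ∝ n_i/√M_i.
x_H₂(eff) = (n_H₂/√M_H₂) / (n_H₂/√M_H₂ + n_CO₂/√M_CO₂)
= (4.74/√2.02) / (4.74/√2.02 + 4.17/√44.01) = 3.335/(3.335 + 0.6286) = 0.8414.

0.8414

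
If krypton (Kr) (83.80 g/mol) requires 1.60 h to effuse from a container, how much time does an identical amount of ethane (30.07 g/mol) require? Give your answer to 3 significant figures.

0.958 h

Since effusion rate ∝ 1/√M, t_C₂H₆/t_Kr = √(M_C₂H₆/M_Kr) = √(30.07/83.80) = √0.3588 = 0.5990.
So the time for C₂H₆ is 1.60 × 0.5990 = 0.958 h.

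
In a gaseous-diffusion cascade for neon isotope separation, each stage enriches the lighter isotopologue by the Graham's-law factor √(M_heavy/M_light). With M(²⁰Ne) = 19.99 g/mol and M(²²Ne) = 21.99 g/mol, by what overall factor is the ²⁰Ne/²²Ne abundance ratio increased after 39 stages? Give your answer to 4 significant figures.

6.420

Overall factor = α^39 with α = √(21.99/19.99), i.e. (21.99/19.99)^(39/2).
= 1.10005^(39/2) = 6.420.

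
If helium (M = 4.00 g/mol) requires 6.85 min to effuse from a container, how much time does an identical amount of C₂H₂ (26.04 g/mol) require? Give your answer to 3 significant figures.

Since effusion rate ∝ 1/√M, t_C₂H₂/t_He = √(M_C₂H₂/M_He) = √(26.04/4.00) = √6.510 = 2.551.
So the time for C₂H₂ is 6.85 × 2.551 = 17.5 min.

17.5 min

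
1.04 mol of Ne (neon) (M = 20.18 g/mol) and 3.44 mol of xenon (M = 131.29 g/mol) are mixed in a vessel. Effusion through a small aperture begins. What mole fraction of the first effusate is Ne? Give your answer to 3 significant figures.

0.435

The effusion rate of species i is ∝ p_i/√M_i ∝ n_i/√M_i.
x_Ne(eff) = (n_Ne/√M_Ne) / (n_Ne/√M_Ne + n_Xe/√M_Xe)
= (1.04/√20.18) / (1.04/√20.18 + 3.44/√131.29) = 0.2315/(0.2315 + 0.3002) = 0.435.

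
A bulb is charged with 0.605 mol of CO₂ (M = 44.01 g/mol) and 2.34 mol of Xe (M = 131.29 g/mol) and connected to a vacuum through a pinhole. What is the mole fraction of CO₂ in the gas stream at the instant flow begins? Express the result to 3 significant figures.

Each component's effusion rate ∝ (its partial pressure)·(1/√M) ∝ n_i/√M_i.
Mole fraction of CO₂ in the effusate = (n_CO₂/√M_CO₂) / (n_CO₂/√M_CO₂ + n_Xe/√M_Xe)
= (0.605/√44.01) / (0.605/√44.01 + 2.34/√131.29) = 0.09120/(0.09120 + 0.2042) = 0.309.

0.309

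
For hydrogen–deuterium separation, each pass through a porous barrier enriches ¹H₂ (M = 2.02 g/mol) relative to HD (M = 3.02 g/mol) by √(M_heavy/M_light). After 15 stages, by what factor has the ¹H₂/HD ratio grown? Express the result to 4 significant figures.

20.41

Each stage multiplies the ratio by α = √(3.02/2.02), so after 15 stages the overall factor is α^15 = (3.02/2.02)^(15/2).
= 1.49505^(15/2) = 20.41.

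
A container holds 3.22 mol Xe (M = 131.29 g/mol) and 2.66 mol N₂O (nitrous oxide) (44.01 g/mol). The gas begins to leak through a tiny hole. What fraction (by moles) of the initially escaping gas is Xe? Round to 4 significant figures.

The effusion rate of species i is ∝ p_i/√M_i ∝ n_i/√M_i.
x_Xe(eff) = (n_Xe/√M_Xe) / (n_Xe/√M_Xe + n_N₂O/√M_N₂O)
= (3.22/√131.29) / (3.22/√131.29 + 2.66/√44.01) = 0.2810/(0.2810 + 0.4010) = 0.4121.

0.4121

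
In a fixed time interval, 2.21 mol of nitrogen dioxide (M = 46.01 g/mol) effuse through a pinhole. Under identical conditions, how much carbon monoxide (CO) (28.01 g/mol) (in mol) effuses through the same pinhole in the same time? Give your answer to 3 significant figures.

Graham's law gives rate_CO/rate_NO₂ = √(M_NO₂/M_CO) = √(46.01/28.01) = √1.643 = 1.282.
So the amount for CO is 2.21 × 1.282 = 2.83 mol.

2.83 mol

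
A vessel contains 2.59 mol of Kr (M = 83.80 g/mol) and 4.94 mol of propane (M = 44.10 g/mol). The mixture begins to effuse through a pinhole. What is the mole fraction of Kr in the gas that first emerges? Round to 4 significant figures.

0.2755

Each component's effusion rate ∝ (its partial pressure)·(1/√M) ∝ n_i/√M_i.
x_Kr(eff) = (n_Kr/√M_Kr) / (n_Kr/√M_Kr + n_C₃H₈/√M_C₃H₈)
= (2.59/√83.80) / (2.59/√83.80 + 4.94/√44.10) = 0.2829/(0.2829 + 0.7439) = 0.2755.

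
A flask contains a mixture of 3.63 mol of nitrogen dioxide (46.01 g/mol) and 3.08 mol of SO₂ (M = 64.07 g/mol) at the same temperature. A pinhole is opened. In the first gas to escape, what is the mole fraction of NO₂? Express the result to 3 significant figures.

0.582

The effusion rate of species i is ∝ p_i/√M_i ∝ n_i/√M_i.
x_NO₂(eff) = (n_NO₂/√M_NO₂) / (n_NO₂/√M_NO₂ + n_SO₂/√M_SO₂)
= (3.63/√46.01) / (3.63/√46.01 + 3.08/√64.07) = 0.5352/(0.5352 + 0.3848) = 0.582.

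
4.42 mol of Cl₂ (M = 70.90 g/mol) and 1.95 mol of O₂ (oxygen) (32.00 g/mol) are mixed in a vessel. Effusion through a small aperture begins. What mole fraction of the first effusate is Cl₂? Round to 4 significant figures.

0.6036

The effusion rate of species i is ∝ p_i/√M_i ∝ n_i/√M_i.
x_Cl₂(eff) = (n_Cl₂/√M_Cl₂) / (n_Cl₂/√M_Cl₂ + n_O₂/√M_O₂)
= (4.42/√70.90) / (4.42/√70.90 + 1.95/√32.00) = 0.5249/(0.5249 + 0.3447) = 0.6036.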